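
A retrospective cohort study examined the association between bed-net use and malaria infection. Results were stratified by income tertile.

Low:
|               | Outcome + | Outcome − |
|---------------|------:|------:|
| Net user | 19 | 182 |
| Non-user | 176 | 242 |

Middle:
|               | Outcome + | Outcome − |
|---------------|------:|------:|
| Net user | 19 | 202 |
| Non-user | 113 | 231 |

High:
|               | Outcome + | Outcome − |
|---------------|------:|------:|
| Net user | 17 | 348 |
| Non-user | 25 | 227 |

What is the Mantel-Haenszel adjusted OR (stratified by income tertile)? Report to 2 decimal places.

OR_MH = Σ(aᵢdᵢ/nᵢ) / Σ(bᵢcᵢ/nᵢ), where nᵢ is the stratum total.
Stratum 1 (Low): n = 619; a·d/n = 19·242/619 = 7.4281; b·c/n = 182·176/619 = 51.7480
Stratum 2 (Middle): n = 565; a·d/n = 19·231/565 = 7.7681; b·c/n = 202·113/565 = 40.4000
Stratum 3 (High): n = 617; a·d/n = 17·227/617 = 6.2545; b·c/n = 348·25/617 = 14.1005
OR_MH = (7.4281 + 7.7681 + 6.2545) / (51.7480 + 40.4000 + 14.1005) = 21.4507 / 106.2485 = 0.20189

0.20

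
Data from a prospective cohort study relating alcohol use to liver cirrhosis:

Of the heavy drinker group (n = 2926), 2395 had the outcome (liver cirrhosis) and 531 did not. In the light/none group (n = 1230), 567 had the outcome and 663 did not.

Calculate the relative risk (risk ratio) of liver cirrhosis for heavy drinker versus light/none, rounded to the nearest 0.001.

1.776

From the description: a = 2395, b = 531, c = 567, d = 663.
Risk in exposed = 2395/2926 = 0.81852; risk in unexposed = 567/1230 = 0.46098.
RR = 0.81852 / 0.46098 = 1.77563
The risk among the exposed is 1.78 times that among the unexposed.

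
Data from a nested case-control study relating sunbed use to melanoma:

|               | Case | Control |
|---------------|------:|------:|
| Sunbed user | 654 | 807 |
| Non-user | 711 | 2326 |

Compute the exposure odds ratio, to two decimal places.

2.65

Cells: a = 654, b = 807, c = 711, d = 2326.
OR = (a·d)/(b·c) = (654 × 2326) / (807 × 711) = 1521204 / 573777 = 2.65121
The odds of melanoma are about 2.65 times as high in the sunbed user group.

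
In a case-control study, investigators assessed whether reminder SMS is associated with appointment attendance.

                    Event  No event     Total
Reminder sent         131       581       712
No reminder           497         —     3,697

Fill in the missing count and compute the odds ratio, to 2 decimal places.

1.45

The missing cell is in the unexposed row: 3697 − 497 = 3200.
So a = 131, b = 581, c = 497, d = 3200.
OR = (a·d)/(b·c) = (131 × 3200) / (581 × 497) = 419200 / 288757 = 1.45174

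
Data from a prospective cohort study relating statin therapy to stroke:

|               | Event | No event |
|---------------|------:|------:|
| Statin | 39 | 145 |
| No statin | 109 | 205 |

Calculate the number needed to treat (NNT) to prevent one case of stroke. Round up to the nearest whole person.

8

Risk in treated group = 39/184 = 0.21196; risk in control = 109/314 = 0.34713.
Absolute risk reduction = 0.34713 − 0.21196 = 0.13518
NNT = 1 / ARR = 1 / 0.13518 = 7.398 → round up → 8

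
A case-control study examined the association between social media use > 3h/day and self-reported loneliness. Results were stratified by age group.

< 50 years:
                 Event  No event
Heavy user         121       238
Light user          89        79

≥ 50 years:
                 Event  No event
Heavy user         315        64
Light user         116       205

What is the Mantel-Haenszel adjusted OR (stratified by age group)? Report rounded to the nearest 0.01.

2.17

OR_MH = Σ(aᵢdᵢ/nᵢ) / Σ(bᵢcᵢ/nᵢ), where nᵢ is the stratum total.
Stratum 1 (< 50 years): n = 527; a·d/n = 121·79/527 = 18.1385; b·c/n = 238·89/527 = 40.1935
Stratum 2 (≥ 50 years): n = 700; a·d/n = 315·205/700 = 92.2500; b·c/n = 64·116/700 = 10.6057
OR_MH = (18.1385 + 92.2500) / (40.1935 + 10.6057) = 110.3885 / 50.7993 = 2.17303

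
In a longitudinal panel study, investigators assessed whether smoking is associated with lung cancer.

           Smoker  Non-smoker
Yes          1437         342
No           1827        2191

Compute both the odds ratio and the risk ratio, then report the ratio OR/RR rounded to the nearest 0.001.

1.545

Reading the table with exposure as columns: a = 1437 (Smoker, case), b = 1827 (Smoker, non-case), c = 342 (Non-smoker, case), d = 2191.
OR = (1437·2191)/(1827·342) = 3148467/624834 = 5.03889
Risk in exposed = 1437/3264 = 0.44026; risk in unexposed = 342/2533 = 0.13502; RR = 3.26074
OR/RR = 5.03889 / 3.26074 = 1.54532
The outcome is not rare, so the OR lies further from 1 than the RR.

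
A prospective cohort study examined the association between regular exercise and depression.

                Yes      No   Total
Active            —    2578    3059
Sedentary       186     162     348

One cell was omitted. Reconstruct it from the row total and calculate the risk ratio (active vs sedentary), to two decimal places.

0.29

The missing cell is in the exposed row: 3059 − 2578 = 481.
So a = 481, b = 2578, c = 186, d = 162.
RR = [a/(a+b)] / [c/(c+d)] = (481/3059) / (186/348) = 0.15724/0.53448 = 0.29419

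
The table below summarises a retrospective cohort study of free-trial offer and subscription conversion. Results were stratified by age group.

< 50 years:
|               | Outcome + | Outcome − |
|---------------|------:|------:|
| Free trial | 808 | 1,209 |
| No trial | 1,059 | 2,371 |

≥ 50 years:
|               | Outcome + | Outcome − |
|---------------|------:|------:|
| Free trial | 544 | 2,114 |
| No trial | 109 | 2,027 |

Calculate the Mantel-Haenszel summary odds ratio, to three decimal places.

OR_MH = Σ(aᵢdᵢ/nᵢ) / Σ(bᵢcᵢ/nᵢ), where nᵢ is the stratum total.
Stratum 1 (< 50 years): n = 5447; a·d/n = 808·2371/5447 = 351.7107; b·c/n = 1209·1059/5447 = 235.0525
Stratum 2 (≥ 50 years): n = 4794; a·d/n = 544·2027/4794 = 230.0142; b·c/n = 2114·109/4794 = 48.0655
OR_MH = (351.7107 + 230.0142) / (235.0525 + 48.0655) = 581.7249 / 283.1180 = 2.05471

2.055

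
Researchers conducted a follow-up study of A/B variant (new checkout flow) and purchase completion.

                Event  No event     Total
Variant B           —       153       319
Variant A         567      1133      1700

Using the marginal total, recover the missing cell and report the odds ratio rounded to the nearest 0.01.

2.17

The missing cell is in the exposed row: 319 − 153 = 166.
So a = 166, b = 153, c = 567, d = 1133.
OR = (a·d)/(b·c) = (166 × 1133) / (153 × 567) = 188078 / 86751 = 2.16802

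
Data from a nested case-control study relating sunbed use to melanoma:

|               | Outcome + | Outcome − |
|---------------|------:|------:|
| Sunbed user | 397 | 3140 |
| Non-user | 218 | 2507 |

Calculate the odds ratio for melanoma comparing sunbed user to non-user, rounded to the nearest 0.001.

1.454

Cells: a = 397, b = 3140, c = 218, d = 2507.
OR = (a·d)/(b·c) = (397 × 2507) / (3140 × 218) = 995279 / 684520 = 1.45398
The odds of melanoma are about 1.45 times as high in the sunbed user group.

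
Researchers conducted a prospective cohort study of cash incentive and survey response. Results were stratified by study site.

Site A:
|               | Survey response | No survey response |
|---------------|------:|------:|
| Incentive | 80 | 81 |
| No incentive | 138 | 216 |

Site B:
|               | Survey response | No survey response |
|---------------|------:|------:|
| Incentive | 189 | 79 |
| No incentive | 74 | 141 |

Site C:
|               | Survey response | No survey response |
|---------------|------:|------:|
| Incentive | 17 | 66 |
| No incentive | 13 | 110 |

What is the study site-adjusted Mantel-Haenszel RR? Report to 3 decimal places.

RR_MH = Σ(aᵢ·n₀ᵢ/nᵢ) / Σ(cᵢ·n₁ᵢ/nᵢ), with n₁ᵢ = aᵢ+bᵢ (exposed), n₀ᵢ = cᵢ+dᵢ (unexposed), nᵢ = n₁ᵢ+n₀ᵢ.
Stratum 1 (Site A): n₁ = 161, n₀ = 354, n = 515; a·n₀/n = 80·354/515 = 54.9903; c·n₁/n = 138·161/515 = 43.1417
Stratum 2 (Site B): n₁ = 268, n₀ = 215, n = 483; a·n₀/n = 189·215/483 = 84.1304; c·n₁/n = 74·268/483 = 41.0600
Stratum 3 (Site C): n₁ = 83, n₀ = 123, n = 206; a·n₀/n = 17·123/206 = 10.1505; c·n₁/n = 13·83/206 = 5.2379
RR_MH = (54.9903 + 84.1304 + 10.1505) / (43.1417 + 41.0600 + 5.2379) = 149.2712 / 89.4397 = 1.66896

1.669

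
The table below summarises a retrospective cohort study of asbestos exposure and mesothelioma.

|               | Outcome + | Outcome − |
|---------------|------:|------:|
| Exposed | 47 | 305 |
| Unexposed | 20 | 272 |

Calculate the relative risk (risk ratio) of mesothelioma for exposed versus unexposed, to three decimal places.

Cells: a = 47, b = 305, c = 20, d = 272.
Risk in exposed = 47/352 = 0.13352; risk in unexposed = 20/292 = 0.06849.
RR = 0.13352 / 0.06849 = 1.94943
The risk among the exposed is 1.95 times that among the unexposed.

1.949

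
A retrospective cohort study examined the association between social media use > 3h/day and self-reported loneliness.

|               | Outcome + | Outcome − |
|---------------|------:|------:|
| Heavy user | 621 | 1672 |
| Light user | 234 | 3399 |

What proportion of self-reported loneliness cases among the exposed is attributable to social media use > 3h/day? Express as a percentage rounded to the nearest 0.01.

Cells: a = 621, b = 1672, c = 234, d = 3399.
Risk in exposed = 621/2293 = 0.27082; risk in unexposed = 234/3633 = 0.06441.
RR = 0.27082/0.06441 = 4.20472
AR% = (RR − 1)/RR × 100 = (4.20472 − 1)/4.20472 × 100 = 76.2172%

76.22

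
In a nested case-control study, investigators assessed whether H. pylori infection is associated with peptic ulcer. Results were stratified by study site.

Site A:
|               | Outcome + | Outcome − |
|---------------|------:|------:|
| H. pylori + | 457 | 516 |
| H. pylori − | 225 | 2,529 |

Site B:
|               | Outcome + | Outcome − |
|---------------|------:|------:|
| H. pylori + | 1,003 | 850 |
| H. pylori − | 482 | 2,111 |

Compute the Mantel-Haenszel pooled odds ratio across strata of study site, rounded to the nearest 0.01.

6.38

OR_MH = Σ(aᵢdᵢ/nᵢ) / Σ(bᵢcᵢ/nᵢ), where nᵢ is the stratum total.
Stratum 1 (Site A): n = 3727; a·d/n = 457·2529/3727 = 310.1028; b·c/n = 516·225/3727 = 31.1511
Stratum 2 (Site B): n = 4446; a·d/n = 1003·2111/4446 = 476.2332; b·c/n = 850·482/4446 = 92.1502
OR_MH = (310.1028 + 476.2332) / (31.1511 + 92.1502) = 786.3360 / 123.3013 = 6.37735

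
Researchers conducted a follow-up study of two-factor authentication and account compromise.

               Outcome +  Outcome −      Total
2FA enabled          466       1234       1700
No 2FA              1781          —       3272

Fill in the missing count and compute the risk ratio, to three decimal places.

0.504

The missing cell is in the unexposed row: 3272 − 1781 = 1491.
So a = 466, b = 1234, c = 1781, d = 1491.
RR = [a/(a+b)] / [c/(c+d)] = (466/1700) / (1781/3272) = 0.27412/0.54432 = 0.50360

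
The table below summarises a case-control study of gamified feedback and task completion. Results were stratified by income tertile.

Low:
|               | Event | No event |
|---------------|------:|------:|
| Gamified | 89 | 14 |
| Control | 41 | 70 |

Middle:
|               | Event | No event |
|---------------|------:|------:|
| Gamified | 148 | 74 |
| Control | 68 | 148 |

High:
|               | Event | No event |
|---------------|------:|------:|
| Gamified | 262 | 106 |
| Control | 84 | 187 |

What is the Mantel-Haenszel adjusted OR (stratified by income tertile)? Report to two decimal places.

OR_MH = Σ(aᵢdᵢ/nᵢ) / Σ(bᵢcᵢ/nᵢ), where nᵢ is the stratum total.
Stratum 1 (Low): n = 214; a·d/n = 89·70/214 = 29.1121; b·c/n = 14·41/214 = 2.6822
Stratum 2 (Middle): n = 438; a·d/n = 148·148/438 = 50.0091; b·c/n = 74·68/438 = 11.4886
Stratum 3 (High): n = 639; a·d/n = 262·187/639 = 76.6729; b·c/n = 106·84/639 = 13.9343
OR_MH = (29.1121 + 50.0091 + 76.6729) / (2.6822 + 11.4886 + 13.9343) = 155.7942 / 28.1051 = 5.54327

5.54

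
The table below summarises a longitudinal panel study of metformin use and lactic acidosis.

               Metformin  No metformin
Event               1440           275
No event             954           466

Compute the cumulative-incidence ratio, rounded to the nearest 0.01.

1.62

Reading the table with exposure as columns: a = 1440 (Metformin, case), b = 954 (Metformin, non-case), c = 275 (No metformin, case), d = 466.
Risk in exposed = 1440/2394 = 0.60150; risk in unexposed = 275/741 = 0.37112.
RR = 0.60150 / 0.37112 = 1.62078
The risk among the exposed is 1.62 times that among the unexposed.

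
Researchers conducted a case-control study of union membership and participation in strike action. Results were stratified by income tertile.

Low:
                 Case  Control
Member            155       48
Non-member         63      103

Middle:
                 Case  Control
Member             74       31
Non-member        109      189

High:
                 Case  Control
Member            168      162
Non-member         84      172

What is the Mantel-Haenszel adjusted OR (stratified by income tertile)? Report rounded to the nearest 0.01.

3.20

OR_MH = Σ(aᵢdᵢ/nᵢ) / Σ(bᵢcᵢ/nᵢ), where nᵢ is the stratum total.
Stratum 1 (Low): n = 369; a·d/n = 155·103/369 = 43.2656; b·c/n = 48·63/369 = 8.1951
Stratum 2 (Middle): n = 403; a·d/n = 74·189/403 = 34.7047; b·c/n = 31·109/403 = 8.3846
Stratum 3 (High): n = 586; a·d/n = 168·172/586 = 49.3106; b·c/n = 162·84/586 = 23.2218
OR_MH = (43.2656 + 34.7047 + 49.3106) / (8.1951 + 8.3846 + 23.2218) = 127.2809 / 39.8016 = 3.19789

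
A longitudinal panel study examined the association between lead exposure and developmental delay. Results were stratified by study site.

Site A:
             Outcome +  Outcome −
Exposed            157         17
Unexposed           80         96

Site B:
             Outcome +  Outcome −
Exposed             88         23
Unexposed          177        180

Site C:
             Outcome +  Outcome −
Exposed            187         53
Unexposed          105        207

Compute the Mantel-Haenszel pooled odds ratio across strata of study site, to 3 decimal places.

6.487

OR_MH = Σ(aᵢdᵢ/nᵢ) / Σ(bᵢcᵢ/nᵢ), where nᵢ is the stratum total.
Stratum 1 (Site A): n = 350; a·d/n = 157·96/350 = 43.0629; b·c/n = 17·80/350 = 3.8857
Stratum 2 (Site B): n = 468; a·d/n = 88·180/468 = 33.8462; b·c/n = 23·177/468 = 8.6987
Stratum 3 (Site C): n = 552; a·d/n = 187·207/552 = 70.1250; b·c/n = 53·105/552 = 10.0815
OR_MH = (43.0629 + 33.8462 + 70.1250) / (3.8857 + 8.6987 + 10.0815) = 147.0340 / 22.6660 = 6.48700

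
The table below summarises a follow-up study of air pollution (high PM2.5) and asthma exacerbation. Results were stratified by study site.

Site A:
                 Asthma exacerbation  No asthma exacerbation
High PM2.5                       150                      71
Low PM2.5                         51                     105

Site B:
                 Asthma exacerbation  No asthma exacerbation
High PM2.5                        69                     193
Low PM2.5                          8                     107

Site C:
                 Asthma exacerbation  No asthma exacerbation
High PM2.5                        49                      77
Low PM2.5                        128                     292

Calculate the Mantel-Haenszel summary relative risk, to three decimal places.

RR_MH = Σ(aᵢ·n₀ᵢ/nᵢ) / Σ(cᵢ·n₁ᵢ/nᵢ), with n₁ᵢ = aᵢ+bᵢ (exposed), n₀ᵢ = cᵢ+dᵢ (unexposed), nᵢ = n₁ᵢ+n₀ᵢ.
Stratum 1 (Site A): n₁ = 221, n₀ = 156, n = 377; a·n₀/n = 150·156/377 = 62.0690; c·n₁/n = 51·221/377 = 29.8966
Stratum 2 (Site B): n₁ = 262, n₀ = 115, n = 377; a·n₀/n = 69·115/377 = 21.0477; c·n₁/n = 8·262/377 = 5.5597
Stratum 3 (Site C): n₁ = 126, n₀ = 420, n = 546; a·n₀/n = 49·420/546 = 37.6923; c·n₁/n = 128·126/546 = 29.5385
RR_MH = (62.0690 + 21.0477 + 37.6923) / (29.8966 + 5.5597 + 29.5385) = 120.8090 / 64.9947 = 1.85875

1.859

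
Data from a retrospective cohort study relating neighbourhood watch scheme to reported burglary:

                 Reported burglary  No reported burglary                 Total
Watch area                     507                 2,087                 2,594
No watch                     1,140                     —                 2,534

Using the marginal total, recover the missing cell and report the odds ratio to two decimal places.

The missing cell is in the unexposed row: 2534 − 1140 = 1394.
So a = 507, b = 2087, c = 1140, d = 1394.
OR = (a·d)/(b·c) = (507 × 1394) / (2087 × 1140) = 706758 / 2379180 = 0.29706

0.30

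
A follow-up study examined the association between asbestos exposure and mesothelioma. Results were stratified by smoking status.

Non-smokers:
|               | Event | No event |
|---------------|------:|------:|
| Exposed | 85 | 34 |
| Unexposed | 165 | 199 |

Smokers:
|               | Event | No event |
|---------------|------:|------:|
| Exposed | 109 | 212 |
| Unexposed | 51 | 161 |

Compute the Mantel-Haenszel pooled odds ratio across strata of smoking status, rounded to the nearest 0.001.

OR_MH = Σ(aᵢdᵢ/nᵢ) / Σ(bᵢcᵢ/nᵢ), where nᵢ is the stratum total.
Stratum 1 (Non-smokers): n = 483; a·d/n = 85·199/483 = 35.0207; b·c/n = 34·165/483 = 11.6149
Stratum 2 (Smokers): n = 533; a·d/n = 109·161/533 = 32.9250; b·c/n = 212·51/533 = 20.2852
OR_MH = (35.0207 + 32.9250) / (11.6149 + 20.2852) = 67.9457 / 31.9001 = 2.12995

2.130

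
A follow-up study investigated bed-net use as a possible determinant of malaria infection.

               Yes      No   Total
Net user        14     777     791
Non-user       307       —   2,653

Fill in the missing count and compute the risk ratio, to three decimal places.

The missing cell is in the unexposed row: 2653 − 307 = 2346.
So a = 14, b = 777, c = 307, d = 2346.
RR = [a/(a+b)] / [c/(c+d)] = (14/791) / (307/2653) = 0.01770/0.11572 = 0.15295

0.153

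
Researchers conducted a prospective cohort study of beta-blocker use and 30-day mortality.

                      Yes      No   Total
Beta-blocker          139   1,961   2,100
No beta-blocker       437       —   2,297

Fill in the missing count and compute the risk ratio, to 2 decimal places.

0.35

The missing cell is in the unexposed row: 2297 − 437 = 1860.
So a = 139, b = 1961, c = 437, d = 1860.
RR = [a/(a+b)] / [c/(c+d)] = (139/2100) / (437/2297) = 0.06619/0.19025 = 0.34792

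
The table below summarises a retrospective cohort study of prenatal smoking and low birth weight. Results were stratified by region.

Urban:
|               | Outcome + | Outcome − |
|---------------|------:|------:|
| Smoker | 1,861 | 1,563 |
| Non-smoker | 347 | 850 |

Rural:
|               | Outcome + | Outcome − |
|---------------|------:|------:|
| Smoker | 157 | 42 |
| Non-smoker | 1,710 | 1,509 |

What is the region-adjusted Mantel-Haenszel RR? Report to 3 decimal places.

RR_MH = Σ(aᵢ·n₀ᵢ/nᵢ) / Σ(cᵢ·n₁ᵢ/nᵢ), with n₁ᵢ = aᵢ+bᵢ (exposed), n₀ᵢ = cᵢ+dᵢ (unexposed), nᵢ = n₁ᵢ+n₀ᵢ.
Stratum 1 (Urban): n₁ = 3424, n₀ = 1197, n = 4621; a·n₀/n = 1861·1197/4621 = 482.0638; c·n₁/n = 347·3424/4621 = 257.1149
Stratum 2 (Rural): n₁ = 199, n₀ = 3219, n = 3418; a·n₀/n = 157·3219/3418 = 147.8593; c·n₁/n = 1710·199/3418 = 99.5582
RR_MH = (482.0638 + 147.8593) / (257.1149 + 99.5582) = 629.9231 / 356.6731 = 1.76611

1.766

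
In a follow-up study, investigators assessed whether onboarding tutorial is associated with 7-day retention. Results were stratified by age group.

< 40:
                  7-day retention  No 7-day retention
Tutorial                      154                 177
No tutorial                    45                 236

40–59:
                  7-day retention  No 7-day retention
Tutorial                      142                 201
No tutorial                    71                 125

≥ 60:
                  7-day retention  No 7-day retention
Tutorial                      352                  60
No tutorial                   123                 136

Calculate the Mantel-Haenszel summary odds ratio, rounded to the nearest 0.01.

OR_MH = Σ(aᵢdᵢ/nᵢ) / Σ(bᵢcᵢ/nᵢ), where nᵢ is the stratum total.
Stratum 1 (< 40): n = 612; a·d/n = 154·236/612 = 59.3856; b·c/n = 177·45/612 = 13.0147
Stratum 2 (40–59): n = 539; a·d/n = 142·125/539 = 32.9314; b·c/n = 201·71/539 = 26.4768
Stratum 3 (≥ 60): n = 671; a·d/n = 352·136/671 = 71.3443; b·c/n = 60·123/671 = 10.9985
OR_MH = (59.3856 + 32.9314 + 71.3443) / (13.0147 + 26.4768 + 10.9985) = 163.6612 / 50.4900 = 3.24146

3.24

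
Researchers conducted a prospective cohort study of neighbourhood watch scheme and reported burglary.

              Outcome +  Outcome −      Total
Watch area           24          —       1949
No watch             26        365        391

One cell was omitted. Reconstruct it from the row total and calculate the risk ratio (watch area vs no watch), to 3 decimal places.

0.185

The missing cell is in the exposed row: 1949 − 24 = 1925.
So a = 24, b = 1925, c = 26, d = 365.
RR = [a/(a+b)] / [c/(c+d)] = (24/1949) / (26/391) = 0.01231/0.06650 = 0.18518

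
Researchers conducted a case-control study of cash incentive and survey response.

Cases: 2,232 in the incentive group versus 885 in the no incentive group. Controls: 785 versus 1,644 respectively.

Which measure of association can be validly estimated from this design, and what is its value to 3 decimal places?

From the description: a = 2232, b = 785, c = 885, d = 1644.
This is a case-control study: participants were sampled on outcome status, so risks in the source population cannot be estimated directly — relative risk is not valid here. The odds ratio is the appropriate measure.
OR = (a·d)/(b·c) = (2232 × 1644) / (785 × 885) = 3669408 / 694725 = 5.28181

5.282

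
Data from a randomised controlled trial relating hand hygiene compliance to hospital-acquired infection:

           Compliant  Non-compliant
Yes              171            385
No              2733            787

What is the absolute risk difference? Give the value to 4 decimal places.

-0.2696

Reading the table with exposure as columns: a = 171 (Compliant, case), b = 2733 (Compliant, non-case), c = 385 (Non-compliant, case), d = 787.
Risk in exposed = 171/2904 = 0.058884; risk in unexposed = 385/1172 = 0.328498.
Risk difference = 0.058884 − 0.328498 = -0.269614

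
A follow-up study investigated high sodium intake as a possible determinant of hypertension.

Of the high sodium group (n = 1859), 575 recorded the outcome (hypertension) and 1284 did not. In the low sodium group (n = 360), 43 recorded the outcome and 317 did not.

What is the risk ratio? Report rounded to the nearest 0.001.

2.590

From the description: a = 575, b = 1284, c = 43, d = 317.
Risk in exposed = 575/1859 = 0.30931; risk in unexposed = 43/360 = 0.11944.
RR = 0.30931 / 0.11944 = 2.58954
The risk among the exposed is 2.59 times that among the unexposed.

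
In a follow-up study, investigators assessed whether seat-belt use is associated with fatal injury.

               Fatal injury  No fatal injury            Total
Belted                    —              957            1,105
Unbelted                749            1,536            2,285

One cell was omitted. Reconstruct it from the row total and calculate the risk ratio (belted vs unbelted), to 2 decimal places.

The missing cell is in the exposed row: 1105 − 957 = 148.
So a = 148, b = 957, c = 749, d = 1536.
RR = [a/(a+b)] / [c/(c+d)] = (148/1105) / (749/2285) = 0.13394/0.32779 = 0.40861

0.41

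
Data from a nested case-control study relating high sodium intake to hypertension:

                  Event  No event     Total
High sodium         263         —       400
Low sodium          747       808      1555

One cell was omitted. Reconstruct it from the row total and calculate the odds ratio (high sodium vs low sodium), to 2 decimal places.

2.08

The missing cell is in the exposed row: 400 − 263 = 137.
So a = 263, b = 137, c = 747, d = 808.
OR = (a·d)/(b·c) = (263 × 808) / (137 × 747) = 212504 / 102339 = 2.07647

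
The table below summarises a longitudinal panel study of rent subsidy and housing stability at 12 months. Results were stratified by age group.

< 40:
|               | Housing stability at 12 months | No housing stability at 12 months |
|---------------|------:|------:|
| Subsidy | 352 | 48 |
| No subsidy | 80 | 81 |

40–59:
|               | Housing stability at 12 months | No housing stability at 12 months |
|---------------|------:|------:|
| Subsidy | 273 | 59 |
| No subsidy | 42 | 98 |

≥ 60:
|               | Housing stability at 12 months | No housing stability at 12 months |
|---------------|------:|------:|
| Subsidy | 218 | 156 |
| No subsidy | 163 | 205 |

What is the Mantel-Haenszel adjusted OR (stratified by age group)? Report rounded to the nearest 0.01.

3.62

OR_MH = Σ(aᵢdᵢ/nᵢ) / Σ(bᵢcᵢ/nᵢ), where nᵢ is the stratum total.
Stratum 1 (< 40): n = 561; a·d/n = 352·81/561 = 50.8235; b·c/n = 48·80/561 = 6.8449
Stratum 2 (40–59): n = 472; a·d/n = 273·98/472 = 56.6822; b·c/n = 59·42/472 = 5.2500
Stratum 3 (≥ 60): n = 742; a·d/n = 218·205/742 = 60.2291; b·c/n = 156·163/742 = 34.2695
OR_MH = (50.8235 + 56.6822 + 60.2291) / (6.8449 + 5.2500 + 34.2695) = 167.7348 / 46.3645 = 3.61775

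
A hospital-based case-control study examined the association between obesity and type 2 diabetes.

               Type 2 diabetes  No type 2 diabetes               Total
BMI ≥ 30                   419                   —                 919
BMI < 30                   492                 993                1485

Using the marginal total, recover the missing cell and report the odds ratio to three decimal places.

1.691

The missing cell is in the exposed row: 919 − 419 = 500.
So a = 419, b = 500, c = 492, d = 993.
OR = (a·d)/(b·c) = (419 × 993) / (500 × 492) = 416067 / 246000 = 1.69133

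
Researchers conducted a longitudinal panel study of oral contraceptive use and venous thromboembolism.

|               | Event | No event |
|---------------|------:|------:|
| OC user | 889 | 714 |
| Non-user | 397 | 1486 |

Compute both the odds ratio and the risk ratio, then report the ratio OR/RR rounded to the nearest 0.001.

Cells: a = 889, b = 714, c = 397, d = 1486.
OR = (889·1486)/(714·397) = 1321054/283458 = 4.66049
Risk in exposed = 889/1603 = 0.55459; risk in unexposed = 397/1883 = 0.21083; RR = 2.63044
OR/RR = 4.66049 / 2.63044 = 1.77176
The outcome is not rare, so the OR lies further from 1 than the RR.

1.772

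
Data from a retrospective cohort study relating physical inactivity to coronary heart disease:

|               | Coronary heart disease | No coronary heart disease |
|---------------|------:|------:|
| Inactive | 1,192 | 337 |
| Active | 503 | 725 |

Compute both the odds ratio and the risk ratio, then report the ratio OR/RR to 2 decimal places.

Cells: a = 1192, b = 337, c = 503, d = 725.
OR = (1192·725)/(337·503) = 864200/169511 = 5.09819
Risk in exposed = 1192/1529 = 0.77959; risk in unexposed = 503/1228 = 0.40961; RR = 1.90326
OR/RR = 5.09819 / 1.90326 = 2.67866
The outcome is not rare, so the OR lies further from 1 than the RR.

2.68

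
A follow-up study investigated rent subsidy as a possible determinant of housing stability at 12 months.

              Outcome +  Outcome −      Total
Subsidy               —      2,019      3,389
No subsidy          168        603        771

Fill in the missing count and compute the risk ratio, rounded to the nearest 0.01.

1.86

The missing cell is in the exposed row: 3389 − 2019 = 1370.
So a = 1370, b = 2019, c = 168, d = 603.
RR = [a/(a+b)] / [c/(c+d)] = (1370/3389) / (168/771) = 0.40425/0.21790 = 1.85521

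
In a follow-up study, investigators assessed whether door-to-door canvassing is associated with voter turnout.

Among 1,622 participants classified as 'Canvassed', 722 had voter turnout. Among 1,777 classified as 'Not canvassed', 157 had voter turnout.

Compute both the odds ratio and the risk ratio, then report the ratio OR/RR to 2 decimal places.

1.64

From the description: a = 722, b = 900, c = 157, d = 1620.
OR = (722·1620)/(900·157) = 1169640/141300 = 8.27771
Risk in exposed = 722/1622 = 0.44513; risk in unexposed = 157/1777 = 0.08835; RR = 5.03819
OR/RR = 8.27771 / 5.03819 = 1.64299
The outcome is not rare, so the OR lies further from 1 than the RR.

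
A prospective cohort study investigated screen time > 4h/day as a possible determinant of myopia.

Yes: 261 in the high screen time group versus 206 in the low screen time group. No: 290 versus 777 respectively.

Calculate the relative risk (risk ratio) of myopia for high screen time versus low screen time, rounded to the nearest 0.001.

2.260

From the description: a = 261, b = 290, c = 206, d = 777.
Risk in exposed = 261/551 = 0.47368; risk in unexposed = 206/983 = 0.20956.
RR = 0.47368 / 0.20956 = 2.26035
The risk among the exposed is 2.26 times that among the unexposed.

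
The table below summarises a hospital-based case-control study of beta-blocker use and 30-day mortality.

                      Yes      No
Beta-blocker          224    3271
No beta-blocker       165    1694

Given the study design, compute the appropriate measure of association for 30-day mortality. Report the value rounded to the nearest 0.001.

0.703

Cells: a = 224, b = 3271, c = 165, d = 1694.
This is a hospital-based case-control study: participants were sampled on outcome status, so risks in the source population cannot be estimated directly — relative risk is not valid here. The odds ratio is the appropriate measure.
OR = (a·d)/(b·c) = (224 × 1694) / (3271 × 165) = 379456 / 539715 = 0.70307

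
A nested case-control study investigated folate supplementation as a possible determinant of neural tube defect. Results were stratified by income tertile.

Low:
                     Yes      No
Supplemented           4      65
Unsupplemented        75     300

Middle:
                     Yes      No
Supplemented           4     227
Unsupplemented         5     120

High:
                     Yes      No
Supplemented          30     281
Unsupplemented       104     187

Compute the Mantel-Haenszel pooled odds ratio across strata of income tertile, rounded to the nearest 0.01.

OR_MH = Σ(aᵢdᵢ/nᵢ) / Σ(bᵢcᵢ/nᵢ), where nᵢ is the stratum total.
Stratum 1 (Low): n = 444; a·d/n = 4·300/444 = 2.7027; b·c/n = 65·75/444 = 10.9797
Stratum 2 (Middle): n = 356; a·d/n = 4·120/356 = 1.3483; b·c/n = 227·5/356 = 3.1882
Stratum 3 (High): n = 602; a·d/n = 30·187/602 = 9.3189; b·c/n = 281·104/602 = 48.5449
OR_MH = (2.7027 + 1.3483 + 9.3189) / (10.9797 + 3.1882 + 48.5449) = 13.3700 / 62.7128 = 0.21319

0.21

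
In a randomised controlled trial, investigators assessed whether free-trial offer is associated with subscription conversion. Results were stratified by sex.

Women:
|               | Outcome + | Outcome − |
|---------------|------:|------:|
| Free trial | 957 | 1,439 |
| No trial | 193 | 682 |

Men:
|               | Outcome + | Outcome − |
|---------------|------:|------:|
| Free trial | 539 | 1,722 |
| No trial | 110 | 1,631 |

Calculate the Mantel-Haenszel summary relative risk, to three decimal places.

RR_MH = Σ(aᵢ·n₀ᵢ/nᵢ) / Σ(cᵢ·n₁ᵢ/nᵢ), with n₁ᵢ = aᵢ+bᵢ (exposed), n₀ᵢ = cᵢ+dᵢ (unexposed), nᵢ = n₁ᵢ+n₀ᵢ.
Stratum 1 (Women): n₁ = 2396, n₀ = 875, n = 3271; a·n₀/n = 957·875/3271 = 255.9997; c·n₁/n = 193·2396/3271 = 141.3721
Stratum 2 (Men): n₁ = 2261, n₀ = 1741, n = 4002; a·n₀/n = 539·1741/4002 = 234.4825; c·n₁/n = 110·2261/4002 = 62.1464
RR_MH = (255.9997 + 234.4825) / (141.3721 + 62.1464) = 490.4822 / 203.5185 = 2.41001

2.410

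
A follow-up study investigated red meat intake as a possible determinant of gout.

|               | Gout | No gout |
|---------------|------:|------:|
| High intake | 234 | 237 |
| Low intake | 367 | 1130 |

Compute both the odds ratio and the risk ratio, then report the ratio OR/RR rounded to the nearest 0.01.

1.50

Cells: a = 234, b = 237, c = 367, d = 1130.
OR = (234·1130)/(237·367) = 264420/86979 = 3.04004
Risk in exposed = 234/471 = 0.49682; risk in unexposed = 367/1497 = 0.24516; RR = 2.02652
OR/RR = 3.04004 / 2.02652 = 1.50013
The outcome is not rare, so the OR lies further from 1 than the RR.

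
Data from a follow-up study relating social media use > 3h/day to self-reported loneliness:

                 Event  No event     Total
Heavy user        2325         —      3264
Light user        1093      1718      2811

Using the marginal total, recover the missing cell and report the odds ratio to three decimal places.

3.892

The missing cell is in the exposed row: 3264 − 2325 = 939.
So a = 2325, b = 939, c = 1093, d = 1718.
OR = (a·d)/(b·c) = (2325 × 1718) / (939 × 1093) = 3994350 / 1026327 = 3.89189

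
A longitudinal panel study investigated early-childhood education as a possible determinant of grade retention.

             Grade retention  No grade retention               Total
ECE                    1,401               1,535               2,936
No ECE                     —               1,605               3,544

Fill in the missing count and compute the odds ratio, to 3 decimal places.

0.755

The missing cell is in the unexposed row: 3544 − 1605 = 1939.
So a = 1401, b = 1535, c = 1939, d = 1605.
OR = (a·d)/(b·c) = (1401 × 1605) / (1535 × 1939) = 2248605 / 2976365 = 0.75549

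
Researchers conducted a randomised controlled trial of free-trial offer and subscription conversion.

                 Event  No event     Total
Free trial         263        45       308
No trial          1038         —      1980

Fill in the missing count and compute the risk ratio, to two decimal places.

1.63

The missing cell is in the unexposed row: 1980 − 1038 = 942.
So a = 263, b = 45, c = 1038, d = 942.
RR = [a/(a+b)] / [c/(c+d)] = (263/308) / (1038/1980) = 0.85390/0.52424 = 1.62882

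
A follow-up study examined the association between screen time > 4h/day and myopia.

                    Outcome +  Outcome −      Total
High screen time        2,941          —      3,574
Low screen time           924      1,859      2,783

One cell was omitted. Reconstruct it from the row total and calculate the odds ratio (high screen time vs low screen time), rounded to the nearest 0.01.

9.35

The missing cell is in the exposed row: 3574 − 2941 = 633.
So a = 2941, b = 633, c = 924, d = 1859.
OR = (a·d)/(b·c) = (2941 × 1859) / (633 × 924) = 5467319 / 584892 = 9.34757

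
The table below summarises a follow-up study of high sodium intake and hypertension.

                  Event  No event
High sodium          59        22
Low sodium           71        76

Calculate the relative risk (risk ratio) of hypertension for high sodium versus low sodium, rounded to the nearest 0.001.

Cells: a = 59, b = 22, c = 71, d = 76.
Risk in exposed = 59/81 = 0.72840; risk in unexposed = 71/147 = 0.48299.
RR = 0.72840 / 0.48299 = 1.50809
The risk among the exposed is 1.51 times that among the unexposed.

1.508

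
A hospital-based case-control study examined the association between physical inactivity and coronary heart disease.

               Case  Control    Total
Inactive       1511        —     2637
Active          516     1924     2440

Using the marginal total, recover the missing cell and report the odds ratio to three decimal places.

5.004

The missing cell is in the exposed row: 2637 − 1511 = 1126.
So a = 1511, b = 1126, c = 516, d = 1924.
OR = (a·d)/(b·c) = (1511 × 1924) / (1126 × 516) = 2907164 / 581016 = 5.00359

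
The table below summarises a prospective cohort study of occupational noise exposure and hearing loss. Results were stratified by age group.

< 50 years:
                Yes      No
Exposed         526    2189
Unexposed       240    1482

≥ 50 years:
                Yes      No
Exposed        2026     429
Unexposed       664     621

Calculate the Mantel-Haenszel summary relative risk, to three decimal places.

RR_MH = Σ(aᵢ·n₀ᵢ/nᵢ) / Σ(cᵢ·n₁ᵢ/nᵢ), with n₁ᵢ = aᵢ+bᵢ (exposed), n₀ᵢ = cᵢ+dᵢ (unexposed), nᵢ = n₁ᵢ+n₀ᵢ.
Stratum 1 (< 50 years): n₁ = 2715, n₀ = 1722, n = 4437; a·n₀/n = 526·1722/4437 = 204.1406; c·n₁/n = 240·2715/4437 = 146.8560
Stratum 2 (≥ 50 years): n₁ = 2455, n₀ = 1285, n = 3740; a·n₀/n = 2026·1285/3740 = 696.0989; c·n₁/n = 664·2455/3740 = 435.8610
RR_MH = (204.1406 + 696.0989) / (146.8560 + 435.8610) = 900.2396 / 582.7169 = 1.54490

1.545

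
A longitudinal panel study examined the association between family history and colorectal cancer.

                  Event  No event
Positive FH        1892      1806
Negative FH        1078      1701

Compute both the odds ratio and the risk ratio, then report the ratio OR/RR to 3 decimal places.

1.253

Cells: a = 1892, b = 1806, c = 1078, d = 1701.
OR = (1892·1701)/(1806·1078) = 3218292/1946868 = 1.65306
Risk in exposed = 1892/3698 = 0.51163; risk in unexposed = 1078/2779 = 0.38791; RR = 1.31894
OR/RR = 1.65306 / 1.31894 = 1.25333
The outcome is not rare, so the OR lies further from 1 than the RR.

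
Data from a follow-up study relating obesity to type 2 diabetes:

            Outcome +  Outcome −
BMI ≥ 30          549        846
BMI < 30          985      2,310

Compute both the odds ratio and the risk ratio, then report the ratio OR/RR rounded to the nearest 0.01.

Cells: a = 549, b = 846, c = 985, d = 2310.
OR = (549·2310)/(846·985) = 1268190/833310 = 1.52187
Risk in exposed = 549/1395 = 0.39355; risk in unexposed = 985/3295 = 0.29894; RR = 1.31649
OR/RR = 1.52187 / 1.31649 = 1.15601
The outcome is not rare, so the OR lies further from 1 than the RR.

1.16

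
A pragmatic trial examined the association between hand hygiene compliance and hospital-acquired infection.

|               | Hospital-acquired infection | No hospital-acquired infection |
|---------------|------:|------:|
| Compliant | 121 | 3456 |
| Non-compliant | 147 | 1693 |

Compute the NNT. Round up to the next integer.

Risk in treated group = 121/3577 = 0.03383; risk in control = 147/1840 = 0.07989.
Absolute risk reduction = 0.07989 − 0.03383 = 0.04606
NNT = 1 / ARR = 1 / 0.04606 = 21.709 → round up → 22

22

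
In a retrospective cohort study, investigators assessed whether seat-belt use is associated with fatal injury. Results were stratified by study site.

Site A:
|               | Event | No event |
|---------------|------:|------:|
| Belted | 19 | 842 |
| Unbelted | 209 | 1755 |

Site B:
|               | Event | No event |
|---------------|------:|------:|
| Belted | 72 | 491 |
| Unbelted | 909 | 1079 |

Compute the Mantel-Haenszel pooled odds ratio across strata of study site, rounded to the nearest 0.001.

0.178

OR_MH = Σ(aᵢdᵢ/nᵢ) / Σ(bᵢcᵢ/nᵢ), where nᵢ is the stratum total.
Stratum 1 (Site A): n = 2825; a·d/n = 19·1755/2825 = 11.8035; b·c/n = 842·209/2825 = 62.2931
Stratum 2 (Site B): n = 2551; a·d/n = 72·1079/2551 = 30.4539; b·c/n = 491·909/2551 = 174.9584
OR_MH = (11.8035 + 30.4539) / (62.2931 + 174.9584) = 42.2575 / 237.2515 = 0.17811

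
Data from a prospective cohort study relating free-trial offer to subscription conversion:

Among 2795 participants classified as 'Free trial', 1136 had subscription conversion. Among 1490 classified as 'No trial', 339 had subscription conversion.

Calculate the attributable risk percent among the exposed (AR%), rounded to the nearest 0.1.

44.0

From the description: a = 1136, b = 1659, c = 339, d = 1151.
Risk in exposed = 1136/2795 = 0.40644; risk in unexposed = 339/1490 = 0.22752.
RR = 0.40644/0.22752 = 1.78642
AR% = (RR − 1)/RR × 100 = (1.78642 − 1)/1.78642 × 100 = 44.0221%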